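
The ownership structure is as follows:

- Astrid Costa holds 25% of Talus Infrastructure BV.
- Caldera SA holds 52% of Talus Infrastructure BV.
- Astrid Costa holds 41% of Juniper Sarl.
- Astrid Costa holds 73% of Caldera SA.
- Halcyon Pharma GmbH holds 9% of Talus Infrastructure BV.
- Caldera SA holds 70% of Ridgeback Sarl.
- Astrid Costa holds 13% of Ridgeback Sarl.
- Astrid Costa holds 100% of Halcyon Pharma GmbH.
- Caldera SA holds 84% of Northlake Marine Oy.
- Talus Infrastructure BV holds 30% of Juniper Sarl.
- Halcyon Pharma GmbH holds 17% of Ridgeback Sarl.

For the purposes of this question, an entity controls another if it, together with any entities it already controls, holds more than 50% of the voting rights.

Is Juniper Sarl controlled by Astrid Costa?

Astrid holds 73% of Caldera, so Astrid controls Caldera.
Astrid holds 100% of Halcyon, so Astrid controls Halcyon.
Caldera and Halcyon and Astrid together hold 52% + 9% + 25% = 86% of Talus, so Astrid controls Talus.
Talus and Astrid together hold 30% + 41% = 71% of Juniper, so Astrid controls Juniper.

Yes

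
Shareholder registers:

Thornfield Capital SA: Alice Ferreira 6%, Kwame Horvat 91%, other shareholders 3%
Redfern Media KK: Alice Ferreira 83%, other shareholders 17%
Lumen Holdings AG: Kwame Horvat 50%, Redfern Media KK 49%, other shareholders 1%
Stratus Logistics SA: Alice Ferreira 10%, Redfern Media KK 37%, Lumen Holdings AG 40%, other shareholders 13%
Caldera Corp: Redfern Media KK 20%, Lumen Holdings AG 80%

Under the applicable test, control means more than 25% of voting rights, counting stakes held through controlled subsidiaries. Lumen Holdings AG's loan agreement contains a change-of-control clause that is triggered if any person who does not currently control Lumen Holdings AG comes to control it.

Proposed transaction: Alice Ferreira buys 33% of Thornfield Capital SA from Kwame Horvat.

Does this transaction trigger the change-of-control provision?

The purchase adds only to Alice's holdings (Kwame's stake shrinks), so Alice is the only person who could newly come to control Lumen.
Alice holds 83% of Redfern, so Alice controls Redfern.
Redfern holds 49% of Lumen, so Alice controls Lumen.
So Alice already controls Lumen before the transaction.
After the purchase, Alice's direct stake in Thornfield rises to 6% + 33% = 39%, and Kwame's stake falls to 58%.
Alice controlled Lumen already, so this is not a new person acquiring control; every other person's position is unchanged or reduced.
No new person acquires control, so the clause is not triggered.

No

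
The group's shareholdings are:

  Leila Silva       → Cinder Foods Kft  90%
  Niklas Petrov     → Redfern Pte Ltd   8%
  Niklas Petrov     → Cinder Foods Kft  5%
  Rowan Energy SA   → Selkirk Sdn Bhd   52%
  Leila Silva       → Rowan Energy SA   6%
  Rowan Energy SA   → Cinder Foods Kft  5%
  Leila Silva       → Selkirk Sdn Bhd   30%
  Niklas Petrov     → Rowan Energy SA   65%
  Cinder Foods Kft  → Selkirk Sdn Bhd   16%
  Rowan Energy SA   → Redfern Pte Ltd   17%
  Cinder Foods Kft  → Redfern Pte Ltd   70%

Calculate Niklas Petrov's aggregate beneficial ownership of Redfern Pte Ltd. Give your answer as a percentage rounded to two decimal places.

24.83%

Niklas reaches Redfern along 4 paths.
Via Rowan: 65% × 17% = 11.05%.
Via Rowan → Cinder: 65% × 5% × 70% = 2.275%.
Via Cinder: 5% × 70% = 3.5%.
Direct stake: 8% = 8%.
Total: 11.05% + 2.275% + 3.5% + 8% = 24.825%.
Rounded: 24.83%.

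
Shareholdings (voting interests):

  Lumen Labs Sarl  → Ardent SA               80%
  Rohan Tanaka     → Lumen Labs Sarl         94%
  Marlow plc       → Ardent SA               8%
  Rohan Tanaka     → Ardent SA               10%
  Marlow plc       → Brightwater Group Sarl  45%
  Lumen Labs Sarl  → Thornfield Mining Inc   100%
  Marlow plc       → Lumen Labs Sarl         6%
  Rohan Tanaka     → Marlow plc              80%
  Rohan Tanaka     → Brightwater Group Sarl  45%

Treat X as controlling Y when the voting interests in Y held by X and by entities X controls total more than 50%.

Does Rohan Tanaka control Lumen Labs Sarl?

Rohan holds 80% of Marlow, so Rohan controls Marlow.
Marlow and Rohan together hold 6% + 94% = 100% of Lumen, so Rohan controls Lumen.

Yes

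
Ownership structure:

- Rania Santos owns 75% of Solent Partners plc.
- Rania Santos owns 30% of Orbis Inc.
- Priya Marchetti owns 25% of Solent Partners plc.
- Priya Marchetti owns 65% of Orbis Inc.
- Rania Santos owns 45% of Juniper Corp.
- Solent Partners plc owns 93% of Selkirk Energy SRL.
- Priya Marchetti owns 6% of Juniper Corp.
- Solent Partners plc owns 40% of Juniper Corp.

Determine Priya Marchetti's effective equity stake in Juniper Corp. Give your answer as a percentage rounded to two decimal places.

16.00%

Priya reaches Juniper along 2 paths.
Via Solent: 25% × 40% = 10%.
Direct stake: 6% = 6%.
Total: 10% + 6% = 16%.
Rounded: 16.00%.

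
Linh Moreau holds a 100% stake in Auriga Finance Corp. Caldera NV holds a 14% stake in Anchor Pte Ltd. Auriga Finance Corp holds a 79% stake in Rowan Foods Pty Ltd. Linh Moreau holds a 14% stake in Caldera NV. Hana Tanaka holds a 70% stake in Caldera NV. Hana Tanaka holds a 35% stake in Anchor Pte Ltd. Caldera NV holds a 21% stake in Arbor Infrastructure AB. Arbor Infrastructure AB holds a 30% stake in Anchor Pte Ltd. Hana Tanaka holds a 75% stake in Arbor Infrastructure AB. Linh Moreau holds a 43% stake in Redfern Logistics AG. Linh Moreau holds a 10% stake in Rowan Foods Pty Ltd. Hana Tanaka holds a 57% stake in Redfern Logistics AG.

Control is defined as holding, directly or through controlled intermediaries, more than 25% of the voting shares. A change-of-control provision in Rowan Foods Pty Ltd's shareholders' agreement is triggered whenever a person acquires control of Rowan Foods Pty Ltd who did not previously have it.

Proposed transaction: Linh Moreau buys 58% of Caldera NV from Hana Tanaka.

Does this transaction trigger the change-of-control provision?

No

The purchase adds only to Linh's holdings (Hana's stake shrinks), so Linh is the only person who could newly come to control Rowan.
Linh holds 100% of Auriga, so Linh controls Auriga.
Linh and Auriga together hold 10% + 79% = 89% of Rowan, so Linh controls Rowan.
So Linh already controls Rowan before the transaction.
After the purchase, Linh's direct stake in Caldera rises to 14% + 58% = 72%, and Hana's stake falls to 12%.
Linh controlled Rowan already, so this is not a new person acquiring control; every other person's position is unchanged or reduced.
No new person acquires control, so the clause is not triggered.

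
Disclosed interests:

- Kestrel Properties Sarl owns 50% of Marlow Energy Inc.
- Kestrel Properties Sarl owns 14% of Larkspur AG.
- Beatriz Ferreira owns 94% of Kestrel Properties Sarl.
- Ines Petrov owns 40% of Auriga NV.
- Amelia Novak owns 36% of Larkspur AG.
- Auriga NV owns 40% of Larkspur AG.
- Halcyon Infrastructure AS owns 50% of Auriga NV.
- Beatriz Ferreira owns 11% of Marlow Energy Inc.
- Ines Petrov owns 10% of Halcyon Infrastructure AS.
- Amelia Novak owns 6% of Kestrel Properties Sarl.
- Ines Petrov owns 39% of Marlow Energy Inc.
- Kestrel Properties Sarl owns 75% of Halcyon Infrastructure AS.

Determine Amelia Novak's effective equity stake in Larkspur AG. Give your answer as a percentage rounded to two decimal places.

Amelia reaches Larkspur along 3 paths.
Direct stake: 36% = 36%.
Via Kestrel → Halcyon → Auriga: 6% × 75% × 50% × 40% = 0.9%.
Via Kestrel: 6% × 14% = 0.84%.
Total: 36% + 0.9% + 0.84% = 37.74%.

37.74%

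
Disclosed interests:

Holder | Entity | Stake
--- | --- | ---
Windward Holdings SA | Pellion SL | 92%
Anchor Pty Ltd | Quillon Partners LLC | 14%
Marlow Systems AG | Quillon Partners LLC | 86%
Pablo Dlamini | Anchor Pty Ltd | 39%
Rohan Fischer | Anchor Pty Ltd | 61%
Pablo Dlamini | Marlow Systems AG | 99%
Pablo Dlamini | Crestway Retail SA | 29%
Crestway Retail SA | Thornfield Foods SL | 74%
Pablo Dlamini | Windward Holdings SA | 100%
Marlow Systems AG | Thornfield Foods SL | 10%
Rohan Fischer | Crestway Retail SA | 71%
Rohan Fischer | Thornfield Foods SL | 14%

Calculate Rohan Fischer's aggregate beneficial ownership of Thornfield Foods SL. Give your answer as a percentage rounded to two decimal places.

66.54%

Rohan reaches Thornfield along 2 paths.
Via Crestway: 71% × 74% = 52.54%.
Direct stake: 14% = 14%.
Total: 52.54% + 14% = 66.54%.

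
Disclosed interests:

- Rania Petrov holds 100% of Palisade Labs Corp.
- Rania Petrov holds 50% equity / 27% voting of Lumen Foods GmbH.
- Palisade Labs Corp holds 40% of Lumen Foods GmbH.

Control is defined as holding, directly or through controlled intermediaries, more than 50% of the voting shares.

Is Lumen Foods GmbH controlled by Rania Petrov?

Yes

Rania holds 100% of Palisade, so Rania controls Palisade.
Palisade and Rania together hold 40% + 27% = 67% of Lumen, so Rania controls Lumen.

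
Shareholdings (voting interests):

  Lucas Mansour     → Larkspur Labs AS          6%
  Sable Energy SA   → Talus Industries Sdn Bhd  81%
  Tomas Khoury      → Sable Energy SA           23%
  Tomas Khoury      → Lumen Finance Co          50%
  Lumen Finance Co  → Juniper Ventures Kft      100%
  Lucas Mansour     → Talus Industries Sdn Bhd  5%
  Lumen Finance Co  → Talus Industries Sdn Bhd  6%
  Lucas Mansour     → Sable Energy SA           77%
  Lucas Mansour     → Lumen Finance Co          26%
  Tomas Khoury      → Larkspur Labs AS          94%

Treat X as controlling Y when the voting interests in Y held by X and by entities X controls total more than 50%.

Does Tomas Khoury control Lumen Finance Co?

Tomas holds 94% of Larkspur, so Tomas controls Larkspur.
In Lumen, Tomas's side holds only 50%, not > 50%.
So Tomas does not control Lumen.

No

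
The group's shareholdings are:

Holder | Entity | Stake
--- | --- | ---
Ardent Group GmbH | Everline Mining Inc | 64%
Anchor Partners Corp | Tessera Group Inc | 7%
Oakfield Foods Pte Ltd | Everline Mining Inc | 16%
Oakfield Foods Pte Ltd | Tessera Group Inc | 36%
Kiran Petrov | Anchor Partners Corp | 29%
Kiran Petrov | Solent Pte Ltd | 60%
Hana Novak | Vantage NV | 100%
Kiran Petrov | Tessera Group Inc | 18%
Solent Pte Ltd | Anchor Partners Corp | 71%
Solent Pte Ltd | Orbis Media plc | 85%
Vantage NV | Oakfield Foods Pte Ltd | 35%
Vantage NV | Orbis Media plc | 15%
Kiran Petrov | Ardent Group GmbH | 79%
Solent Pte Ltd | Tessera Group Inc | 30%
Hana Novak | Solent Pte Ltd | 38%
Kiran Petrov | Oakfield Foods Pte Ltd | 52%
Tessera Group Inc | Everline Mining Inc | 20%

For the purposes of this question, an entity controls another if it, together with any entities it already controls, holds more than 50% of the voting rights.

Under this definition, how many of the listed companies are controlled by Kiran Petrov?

Kiran holds 60% of Solent, so Kiran controls Solent.
Kiran holds 79% of Ardent, so Kiran controls Ardent.
Kiran holds 52% of Oakfield, so Kiran controls Oakfield.
Solent and Kiran together hold 71% + 29% = 100% of Anchor, so Kiran controls Anchor.
Solent and Anchor and Oakfield and Kiran together hold 30% + 7% + 36% + 18% = 91% of Tessera, so Kiran controls Tessera.
Solent holds 85% of Orbis, so Kiran controls Orbis.
Tessera and Ardent and Oakfield together hold 20% + 64% + 16% = 100% of Everline, so Kiran controls Everline.
No other company's threshold is met.
Kiran controls 7 companies.

7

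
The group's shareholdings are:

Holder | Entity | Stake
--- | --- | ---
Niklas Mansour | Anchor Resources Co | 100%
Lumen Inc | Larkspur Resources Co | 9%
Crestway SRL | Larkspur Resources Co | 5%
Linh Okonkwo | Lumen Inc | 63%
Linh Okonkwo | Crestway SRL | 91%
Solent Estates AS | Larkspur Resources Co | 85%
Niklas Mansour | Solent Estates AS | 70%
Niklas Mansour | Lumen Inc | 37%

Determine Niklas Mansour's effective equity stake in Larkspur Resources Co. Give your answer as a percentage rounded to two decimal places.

62.83%

Niklas reaches Larkspur along 2 paths.
Via Solent: 70% × 85% = 59.5%.
Via Lumen: 37% × 9% = 3.33%.
Total: 59.5% + 3.33% = 62.83%.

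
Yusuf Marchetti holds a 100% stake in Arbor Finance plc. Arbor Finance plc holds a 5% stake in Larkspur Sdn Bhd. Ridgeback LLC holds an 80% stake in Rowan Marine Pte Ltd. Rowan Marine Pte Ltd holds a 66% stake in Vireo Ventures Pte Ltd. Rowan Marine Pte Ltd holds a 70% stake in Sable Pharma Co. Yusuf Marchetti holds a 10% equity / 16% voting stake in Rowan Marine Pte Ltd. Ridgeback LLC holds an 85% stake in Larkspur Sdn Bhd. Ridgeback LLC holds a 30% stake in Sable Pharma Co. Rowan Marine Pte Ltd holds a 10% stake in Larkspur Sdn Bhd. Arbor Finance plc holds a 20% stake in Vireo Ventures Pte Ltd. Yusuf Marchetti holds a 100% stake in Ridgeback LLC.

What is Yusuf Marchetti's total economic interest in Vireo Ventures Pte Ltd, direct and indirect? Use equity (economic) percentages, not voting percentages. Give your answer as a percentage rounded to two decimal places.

79.40%

Yusuf reaches Vireo along 3 paths.
Via Ridgeback → Rowan: 100% × 80% × 66% = 52.8%.
Via Rowan: 10% × 66% = 6.6%.
Via Arbor: 100% × 20% = 20%.
Total: 52.8% + 6.6% + 20% = 79.4%.
Rounded: 79.40%.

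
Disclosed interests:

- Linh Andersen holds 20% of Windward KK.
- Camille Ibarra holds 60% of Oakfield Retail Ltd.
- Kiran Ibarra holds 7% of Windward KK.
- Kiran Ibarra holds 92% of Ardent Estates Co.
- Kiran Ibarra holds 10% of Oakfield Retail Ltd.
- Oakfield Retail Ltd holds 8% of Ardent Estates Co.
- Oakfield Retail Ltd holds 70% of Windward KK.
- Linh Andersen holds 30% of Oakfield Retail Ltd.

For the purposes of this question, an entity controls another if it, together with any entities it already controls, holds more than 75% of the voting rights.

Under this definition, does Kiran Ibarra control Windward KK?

Kiran holds 92% of Ardent, so Kiran controls Ardent.
In Windward, Kiran's side holds only 7%, not > 75%.
So Kiran does not control Windward.

No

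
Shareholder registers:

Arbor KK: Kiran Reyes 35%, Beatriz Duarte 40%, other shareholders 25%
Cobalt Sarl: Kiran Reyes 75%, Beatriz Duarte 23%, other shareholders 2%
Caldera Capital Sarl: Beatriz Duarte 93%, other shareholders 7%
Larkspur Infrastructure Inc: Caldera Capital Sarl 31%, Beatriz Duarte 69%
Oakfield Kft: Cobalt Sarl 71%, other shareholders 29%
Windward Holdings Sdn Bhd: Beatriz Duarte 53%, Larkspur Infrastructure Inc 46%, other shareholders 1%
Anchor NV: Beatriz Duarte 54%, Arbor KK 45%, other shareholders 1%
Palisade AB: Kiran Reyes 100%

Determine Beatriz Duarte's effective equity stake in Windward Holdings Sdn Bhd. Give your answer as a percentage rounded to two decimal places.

Beatriz reaches Windward along 3 paths.
Direct stake: 53% = 53%.
Via Caldera → Larkspur: 93% × 31% × 46% = 13.2618%.
Via Larkspur: 69% × 46% = 31.74%.
Total: 53% + 13.2618% + 31.74% = 98.0018%.
Rounded: 98.00%.

98.00%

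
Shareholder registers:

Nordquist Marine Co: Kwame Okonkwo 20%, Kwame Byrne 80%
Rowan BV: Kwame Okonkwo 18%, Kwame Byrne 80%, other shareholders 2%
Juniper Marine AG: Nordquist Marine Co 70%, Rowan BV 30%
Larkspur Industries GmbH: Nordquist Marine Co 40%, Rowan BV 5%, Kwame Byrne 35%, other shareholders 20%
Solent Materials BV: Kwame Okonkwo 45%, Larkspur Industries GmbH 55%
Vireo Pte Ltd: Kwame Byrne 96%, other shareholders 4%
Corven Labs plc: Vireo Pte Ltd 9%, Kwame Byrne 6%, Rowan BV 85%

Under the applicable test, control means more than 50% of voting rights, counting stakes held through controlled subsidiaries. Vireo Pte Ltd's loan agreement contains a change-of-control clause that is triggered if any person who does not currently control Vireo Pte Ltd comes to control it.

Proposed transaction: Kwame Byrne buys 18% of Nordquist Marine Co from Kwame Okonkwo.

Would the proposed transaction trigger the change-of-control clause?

No

The purchase adds only to Kwame Byrne's holdings (Kwame Okonkwo's stake shrinks), so Kwame Byrne is the only person who could newly come to control Vireo.
Kwame Byrne holds 96% of Vireo, so Kwame Byrne controls Vireo.
So Kwame Byrne already controls Vireo before the transaction.
After the purchase, Kwame Byrne's direct stake in Nordquist rises to 80% + 18% = 98%, and Kwame Okonkwo's stake falls to 2%.
Kwame Byrne controlled Vireo already, so this is not a new person acquiring control; every other person's position is unchanged or reduced.
No new person acquires control, so the clause is not triggered.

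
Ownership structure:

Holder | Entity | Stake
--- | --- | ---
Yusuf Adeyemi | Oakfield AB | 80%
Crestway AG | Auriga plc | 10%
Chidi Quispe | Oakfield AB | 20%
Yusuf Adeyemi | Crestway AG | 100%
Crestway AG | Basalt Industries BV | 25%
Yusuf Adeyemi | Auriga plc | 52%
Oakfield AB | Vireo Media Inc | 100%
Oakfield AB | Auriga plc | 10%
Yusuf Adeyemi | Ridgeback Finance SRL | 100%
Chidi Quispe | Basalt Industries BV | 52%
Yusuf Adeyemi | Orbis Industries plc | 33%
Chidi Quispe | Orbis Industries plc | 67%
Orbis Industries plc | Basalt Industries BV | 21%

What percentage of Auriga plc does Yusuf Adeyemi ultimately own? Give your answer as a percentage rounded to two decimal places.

70.00%

Yusuf reaches Auriga along 3 paths.
Via Oakfield: 80% × 10% = 8%.
Via Crestway: 100% × 10% = 10%.
Direct stake: 52% = 52%.
Total: 8% + 10% + 52% = 70%.
Rounded: 70.00%.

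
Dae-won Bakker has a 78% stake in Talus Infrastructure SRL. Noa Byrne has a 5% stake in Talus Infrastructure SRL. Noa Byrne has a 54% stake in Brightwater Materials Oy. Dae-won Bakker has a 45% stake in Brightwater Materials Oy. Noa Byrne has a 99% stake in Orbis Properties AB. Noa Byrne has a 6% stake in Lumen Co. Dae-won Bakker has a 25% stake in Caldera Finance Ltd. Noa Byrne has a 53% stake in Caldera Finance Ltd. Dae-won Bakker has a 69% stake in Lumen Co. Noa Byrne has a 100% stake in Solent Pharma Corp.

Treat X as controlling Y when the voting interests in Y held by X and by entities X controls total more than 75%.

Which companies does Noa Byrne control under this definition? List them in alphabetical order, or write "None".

Orbis Properties AB, Solent Pharma Corp

Noa holds 99% of Orbis, so Noa controls Orbis.
Noa holds 100% of Solent, so Noa controls Solent.
No other company's threshold is met.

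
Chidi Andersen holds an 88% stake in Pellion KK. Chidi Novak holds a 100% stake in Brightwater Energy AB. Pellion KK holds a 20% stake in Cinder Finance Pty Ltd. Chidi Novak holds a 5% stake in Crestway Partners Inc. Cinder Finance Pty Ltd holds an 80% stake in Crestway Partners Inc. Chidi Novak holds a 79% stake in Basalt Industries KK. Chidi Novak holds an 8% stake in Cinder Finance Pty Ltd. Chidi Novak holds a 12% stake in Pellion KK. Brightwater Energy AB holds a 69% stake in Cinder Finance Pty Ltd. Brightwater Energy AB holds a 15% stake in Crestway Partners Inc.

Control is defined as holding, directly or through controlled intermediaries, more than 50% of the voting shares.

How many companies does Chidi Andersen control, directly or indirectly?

Chidi Andersen holds 88% of Pellion, so Chidi Andersen controls Pellion.
No other company's threshold is met.
Chidi Andersen controls 1 company.

1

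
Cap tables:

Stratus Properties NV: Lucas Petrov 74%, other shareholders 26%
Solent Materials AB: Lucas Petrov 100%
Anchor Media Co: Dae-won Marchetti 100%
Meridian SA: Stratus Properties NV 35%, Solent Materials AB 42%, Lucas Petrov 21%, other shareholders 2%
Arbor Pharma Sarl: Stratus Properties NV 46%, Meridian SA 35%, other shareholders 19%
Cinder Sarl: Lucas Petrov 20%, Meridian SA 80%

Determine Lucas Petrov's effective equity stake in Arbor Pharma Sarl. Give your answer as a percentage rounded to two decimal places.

Lucas reaches Arbor along 4 paths.
Via Stratus: 74% × 46% = 34.04%.
Via Stratus → Meridian: 74% × 35% × 35% = 9.065%.
Via Solent → Meridian: 100% × 42% × 35% = 14.7%.
Via Meridian: 21% × 35% = 7.35%.
Total: 34.04% + 9.065% + 14.7% + 7.35% = 65.155%.
Rounded: 65.16%.

65.16%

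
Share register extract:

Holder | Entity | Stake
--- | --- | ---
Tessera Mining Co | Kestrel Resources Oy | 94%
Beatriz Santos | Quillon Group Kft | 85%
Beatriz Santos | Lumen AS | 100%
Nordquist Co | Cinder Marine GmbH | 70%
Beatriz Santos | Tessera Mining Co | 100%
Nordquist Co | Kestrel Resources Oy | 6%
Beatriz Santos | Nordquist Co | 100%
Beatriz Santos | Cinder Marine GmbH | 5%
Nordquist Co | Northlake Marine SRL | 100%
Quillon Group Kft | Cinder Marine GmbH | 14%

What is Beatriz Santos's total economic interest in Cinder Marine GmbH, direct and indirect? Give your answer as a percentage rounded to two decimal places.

86.90%

Beatriz reaches Cinder along 3 paths.
Via Quillon: 85% × 14% = 11.9%.
Via Nordquist: 100% × 70% = 70%.
Direct stake: 5% = 5%.
Total: 11.9% + 70% + 5% = 86.9%.
Rounded: 86.90%.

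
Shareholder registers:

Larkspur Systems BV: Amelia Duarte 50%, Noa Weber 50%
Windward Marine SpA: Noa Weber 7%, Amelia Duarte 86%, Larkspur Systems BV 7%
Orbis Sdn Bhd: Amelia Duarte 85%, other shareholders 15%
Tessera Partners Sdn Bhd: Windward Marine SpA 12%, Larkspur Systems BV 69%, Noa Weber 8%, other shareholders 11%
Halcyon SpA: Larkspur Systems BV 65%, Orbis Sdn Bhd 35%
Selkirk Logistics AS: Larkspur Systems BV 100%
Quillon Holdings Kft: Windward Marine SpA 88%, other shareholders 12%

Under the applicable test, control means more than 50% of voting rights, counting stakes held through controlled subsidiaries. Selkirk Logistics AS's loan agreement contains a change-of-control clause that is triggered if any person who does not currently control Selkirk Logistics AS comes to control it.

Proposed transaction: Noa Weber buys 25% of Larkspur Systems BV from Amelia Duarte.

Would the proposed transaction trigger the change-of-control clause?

Yes

The purchase adds only to Noa's holdings (Amelia's stake shrinks), so Noa is the only person who could newly come to control Selkirk.
Noa's largest direct stake is 50% in Larkspur, which does not meet the threshold, so Noa controls no company.
Neither Noa nor any entity Noa controls holds any voting interest in Selkirk.
So before the transaction, Noa does not control Selkirk.
After the purchase, Noa's direct stake in Larkspur rises to 50% + 25% = 75%, and Amelia's stake falls to 25%.
Noa holds 75% of Larkspur, so Noa controls Larkspur.
Larkspur holds 100% of Selkirk, so Noa controls Selkirk.
Noa did not control Selkirk before and does after, so the clause is triggered.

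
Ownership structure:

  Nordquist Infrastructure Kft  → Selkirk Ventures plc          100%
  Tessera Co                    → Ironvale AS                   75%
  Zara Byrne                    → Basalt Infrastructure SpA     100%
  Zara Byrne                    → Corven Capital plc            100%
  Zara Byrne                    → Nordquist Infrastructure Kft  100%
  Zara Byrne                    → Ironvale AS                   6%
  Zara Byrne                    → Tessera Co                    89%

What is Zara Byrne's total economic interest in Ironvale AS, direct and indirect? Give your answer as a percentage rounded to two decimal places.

72.75%

Zara reaches Ironvale along 2 paths.
Direct stake: 6% = 6%.
Via Tessera: 89% × 75% = 66.75%.
Total: 6% + 66.75% = 72.75%.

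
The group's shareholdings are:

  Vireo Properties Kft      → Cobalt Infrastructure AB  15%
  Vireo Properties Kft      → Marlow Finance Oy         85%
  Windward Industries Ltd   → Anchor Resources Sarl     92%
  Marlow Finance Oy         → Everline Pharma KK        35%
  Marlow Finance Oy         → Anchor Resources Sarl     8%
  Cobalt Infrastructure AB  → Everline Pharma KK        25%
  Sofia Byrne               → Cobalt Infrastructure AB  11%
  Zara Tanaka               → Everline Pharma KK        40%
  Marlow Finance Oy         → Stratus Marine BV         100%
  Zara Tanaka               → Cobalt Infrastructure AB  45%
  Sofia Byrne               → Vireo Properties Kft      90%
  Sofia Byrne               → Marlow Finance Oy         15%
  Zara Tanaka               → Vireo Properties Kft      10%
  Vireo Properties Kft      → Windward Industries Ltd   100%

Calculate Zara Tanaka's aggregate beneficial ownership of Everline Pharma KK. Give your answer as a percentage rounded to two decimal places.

54.60%

Zara reaches Everline along 4 paths.
Direct stake: 40% = 40%.
Via Vireo → Marlow: 10% × 85% × 35% = 2.975%.
Via Cobalt: 45% × 25% = 11.25%.
Via Vireo → Cobalt: 10% × 15% × 25% = 0.375%.
Total: 40% + 2.975% + 11.25% + 0.375% = 54.6%.
Rounded: 54.60%.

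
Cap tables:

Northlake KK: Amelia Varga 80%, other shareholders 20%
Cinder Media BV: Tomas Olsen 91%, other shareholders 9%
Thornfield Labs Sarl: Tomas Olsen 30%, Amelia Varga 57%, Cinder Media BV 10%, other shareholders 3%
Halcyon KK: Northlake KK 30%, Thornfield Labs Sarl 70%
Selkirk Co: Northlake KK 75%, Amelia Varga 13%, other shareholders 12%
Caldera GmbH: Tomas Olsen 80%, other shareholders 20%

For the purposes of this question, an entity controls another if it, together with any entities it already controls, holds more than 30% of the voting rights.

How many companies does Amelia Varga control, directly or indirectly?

4

Amelia holds 80% of Northlake, so Amelia controls Northlake.
Amelia holds 57% of Thornfield, so Amelia controls Thornfield.
Northlake and Thornfield together hold 30% + 70% = 100% of Halcyon, so Amelia controls Halcyon.
Northlake and Amelia together hold 75% + 13% = 88% of Selkirk, so Amelia controls Selkirk.
No other company's threshold is met.
Amelia controls 4 companies.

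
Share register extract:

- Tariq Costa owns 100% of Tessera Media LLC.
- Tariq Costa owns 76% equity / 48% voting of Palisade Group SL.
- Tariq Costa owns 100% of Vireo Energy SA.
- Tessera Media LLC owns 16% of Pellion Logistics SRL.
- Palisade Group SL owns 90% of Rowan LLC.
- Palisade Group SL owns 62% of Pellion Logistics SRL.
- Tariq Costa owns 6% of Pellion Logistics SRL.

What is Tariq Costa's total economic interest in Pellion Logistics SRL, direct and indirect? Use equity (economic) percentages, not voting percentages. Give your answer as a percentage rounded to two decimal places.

Tariq reaches Pellion along 3 paths.
Via Palisade: 76% × 62% = 47.12%.
Via Tessera: 100% × 16% = 16%.
Direct stake: 6% = 6%.
Total: 47.12% + 16% + 6% = 69.12%.

69.12%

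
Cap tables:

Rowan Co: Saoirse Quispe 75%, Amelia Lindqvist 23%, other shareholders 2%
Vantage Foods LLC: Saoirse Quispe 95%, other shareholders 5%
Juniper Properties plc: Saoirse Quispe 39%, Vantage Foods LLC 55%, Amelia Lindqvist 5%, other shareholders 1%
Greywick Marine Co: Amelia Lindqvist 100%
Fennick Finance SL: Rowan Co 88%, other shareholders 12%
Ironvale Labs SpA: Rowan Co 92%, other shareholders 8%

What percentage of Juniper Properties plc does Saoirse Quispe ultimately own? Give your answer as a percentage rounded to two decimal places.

Saoirse reaches Juniper along 2 paths.
Direct stake: 39% = 39%.
Via Vantage: 95% × 55% = 52.25%.
Total: 39% + 52.25% = 91.25%.

91.25%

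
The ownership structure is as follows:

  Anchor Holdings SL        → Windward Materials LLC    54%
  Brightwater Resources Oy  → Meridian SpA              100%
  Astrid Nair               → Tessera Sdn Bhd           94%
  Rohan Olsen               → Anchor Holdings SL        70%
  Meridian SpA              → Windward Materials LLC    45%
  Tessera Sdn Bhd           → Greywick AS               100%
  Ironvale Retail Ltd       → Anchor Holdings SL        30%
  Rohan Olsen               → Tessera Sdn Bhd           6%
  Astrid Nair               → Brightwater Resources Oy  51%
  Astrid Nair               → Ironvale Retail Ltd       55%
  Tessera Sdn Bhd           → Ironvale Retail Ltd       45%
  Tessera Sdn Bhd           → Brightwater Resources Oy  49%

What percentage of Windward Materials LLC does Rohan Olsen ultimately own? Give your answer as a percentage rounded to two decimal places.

39.56%

Rohan reaches Windward along 3 paths.
Via Tessera → Brightwater → Meridian: 6% × 49% × 100% × 45% = 1.323%.
Via Anchor: 70% × 54% = 37.8%.
Via Tessera → Ironvale → Anchor: 6% × 45% × 30% × 54% = 0.4374%.
Total: 1.323% + 37.8% + 0.4374% = 39.5604%.
Rounded: 39.56%.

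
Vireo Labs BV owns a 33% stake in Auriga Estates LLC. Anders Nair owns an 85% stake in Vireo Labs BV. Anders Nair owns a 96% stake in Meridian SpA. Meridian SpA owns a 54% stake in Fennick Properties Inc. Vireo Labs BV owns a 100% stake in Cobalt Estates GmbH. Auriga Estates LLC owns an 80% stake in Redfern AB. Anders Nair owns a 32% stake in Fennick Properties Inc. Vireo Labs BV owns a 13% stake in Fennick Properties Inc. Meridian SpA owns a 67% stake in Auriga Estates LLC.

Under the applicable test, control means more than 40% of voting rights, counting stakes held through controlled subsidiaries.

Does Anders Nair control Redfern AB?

Yes

Anders holds 85% of Vireo, so Anders controls Vireo.
Anders holds 96% of Meridian, so Anders controls Meridian.
Meridian and Vireo together hold 67% + 33% = 100% of Auriga, so Anders controls Auriga.
Auriga holds 80% of Redfern, so Anders controls Redfern.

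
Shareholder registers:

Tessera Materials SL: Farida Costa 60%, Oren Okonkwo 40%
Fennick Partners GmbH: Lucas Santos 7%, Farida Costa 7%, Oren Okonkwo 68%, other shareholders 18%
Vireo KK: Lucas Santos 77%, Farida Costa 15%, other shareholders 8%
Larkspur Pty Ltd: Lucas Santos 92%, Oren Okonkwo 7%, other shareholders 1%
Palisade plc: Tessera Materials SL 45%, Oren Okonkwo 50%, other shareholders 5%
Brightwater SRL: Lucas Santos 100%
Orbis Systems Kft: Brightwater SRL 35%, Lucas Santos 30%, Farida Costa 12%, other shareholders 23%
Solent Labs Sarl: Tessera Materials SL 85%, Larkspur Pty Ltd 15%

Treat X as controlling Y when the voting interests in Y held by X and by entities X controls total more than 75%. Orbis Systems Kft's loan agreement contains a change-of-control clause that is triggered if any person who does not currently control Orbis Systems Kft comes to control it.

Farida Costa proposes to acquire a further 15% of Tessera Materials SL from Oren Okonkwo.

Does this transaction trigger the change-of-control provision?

The purchase adds only to Farida's holdings (Oren's stake shrinks), so Farida is the only person who could newly come to control Orbis.
Farida's largest direct stake is 60% in Tessera, which does not meet the threshold, so Farida controls no company.
In Orbis, Farida's side holds only 12%, not > 75%.
So before the transaction, Farida does not control Orbis.
After the purchase, Farida's direct stake in Tessera rises to 60% + 15% = 75%, and Oren's stake falls to 25%.
Farida's side now holds 75% of Tessera, not > 75%, so Farida still does not control Tessera.
After the transaction, Farida's side holds 12% of Orbis, not > 75%, so Farida still does not control Orbis.
No new person acquires control, so the clause is not triggered.

No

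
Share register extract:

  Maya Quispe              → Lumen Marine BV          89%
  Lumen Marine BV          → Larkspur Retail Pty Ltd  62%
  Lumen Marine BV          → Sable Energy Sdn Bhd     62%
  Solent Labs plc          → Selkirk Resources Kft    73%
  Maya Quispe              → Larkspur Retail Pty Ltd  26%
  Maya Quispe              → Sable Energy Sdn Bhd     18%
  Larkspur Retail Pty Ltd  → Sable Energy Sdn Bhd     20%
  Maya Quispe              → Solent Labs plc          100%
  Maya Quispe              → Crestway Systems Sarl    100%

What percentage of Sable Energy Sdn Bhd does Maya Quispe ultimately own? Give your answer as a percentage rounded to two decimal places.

Maya reaches Sable along 4 paths.
Via Larkspur: 26% × 20% = 5.2%.
Via Lumen → Larkspur: 89% × 62% × 20% = 11.036%.
Direct stake: 18% = 18%.
Via Lumen: 89% × 62% = 55.18%.
Total: 5.2% + 11.036% + 18% + 55.18% = 89.416%.
Rounded: 89.42%.

89.42%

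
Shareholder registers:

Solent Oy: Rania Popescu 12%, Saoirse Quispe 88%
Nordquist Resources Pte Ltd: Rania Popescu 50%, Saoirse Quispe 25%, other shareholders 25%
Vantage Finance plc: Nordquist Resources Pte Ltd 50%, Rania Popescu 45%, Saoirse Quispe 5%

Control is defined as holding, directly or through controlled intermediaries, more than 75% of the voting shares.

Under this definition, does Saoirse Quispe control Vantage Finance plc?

No

Saoirse holds 88% of Solent, so Saoirse controls Solent.
In Vantage, Saoirse's side holds only 5%, not > 75%.
So Saoirse does not control Vantage.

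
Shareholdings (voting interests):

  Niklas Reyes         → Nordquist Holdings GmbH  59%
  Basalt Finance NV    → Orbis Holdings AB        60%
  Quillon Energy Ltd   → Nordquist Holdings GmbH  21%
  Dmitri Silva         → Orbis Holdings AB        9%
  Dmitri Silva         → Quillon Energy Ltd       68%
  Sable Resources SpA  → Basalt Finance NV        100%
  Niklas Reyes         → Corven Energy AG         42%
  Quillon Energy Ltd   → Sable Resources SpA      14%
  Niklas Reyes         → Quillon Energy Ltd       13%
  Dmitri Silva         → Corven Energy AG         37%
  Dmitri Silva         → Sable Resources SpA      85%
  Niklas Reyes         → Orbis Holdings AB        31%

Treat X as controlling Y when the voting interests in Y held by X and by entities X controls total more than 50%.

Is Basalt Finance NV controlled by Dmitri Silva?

Dmitri holds 68% of Quillon, so Dmitri controls Quillon.
Dmitri and Quillon together hold 85% + 14% = 99% of Sable, so Dmitri controls Sable.
Sable holds 100% of Basalt, so Dmitri controls Basalt.

Yes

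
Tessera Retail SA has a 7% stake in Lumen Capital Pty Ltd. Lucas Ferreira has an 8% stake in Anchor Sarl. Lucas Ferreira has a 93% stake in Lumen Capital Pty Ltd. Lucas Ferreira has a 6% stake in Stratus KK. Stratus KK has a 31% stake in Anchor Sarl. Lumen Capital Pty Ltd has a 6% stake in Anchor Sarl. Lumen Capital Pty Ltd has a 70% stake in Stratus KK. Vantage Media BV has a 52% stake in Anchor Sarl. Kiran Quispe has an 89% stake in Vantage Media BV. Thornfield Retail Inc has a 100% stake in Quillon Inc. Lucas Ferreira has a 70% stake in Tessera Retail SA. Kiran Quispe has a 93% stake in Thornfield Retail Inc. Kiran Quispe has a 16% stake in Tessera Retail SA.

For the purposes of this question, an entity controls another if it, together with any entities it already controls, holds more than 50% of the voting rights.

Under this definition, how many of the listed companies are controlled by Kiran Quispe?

4

Kiran holds 93% of Thornfield, so Kiran controls Thornfield.
Kiran holds 89% of Vantage, so Kiran controls Vantage.
Vantage holds 52% of Anchor, so Kiran controls Anchor.
Thornfield holds 100% of Quillon, so Kiran controls Quillon.
No other company's threshold is met.
Kiran controls 4 companies.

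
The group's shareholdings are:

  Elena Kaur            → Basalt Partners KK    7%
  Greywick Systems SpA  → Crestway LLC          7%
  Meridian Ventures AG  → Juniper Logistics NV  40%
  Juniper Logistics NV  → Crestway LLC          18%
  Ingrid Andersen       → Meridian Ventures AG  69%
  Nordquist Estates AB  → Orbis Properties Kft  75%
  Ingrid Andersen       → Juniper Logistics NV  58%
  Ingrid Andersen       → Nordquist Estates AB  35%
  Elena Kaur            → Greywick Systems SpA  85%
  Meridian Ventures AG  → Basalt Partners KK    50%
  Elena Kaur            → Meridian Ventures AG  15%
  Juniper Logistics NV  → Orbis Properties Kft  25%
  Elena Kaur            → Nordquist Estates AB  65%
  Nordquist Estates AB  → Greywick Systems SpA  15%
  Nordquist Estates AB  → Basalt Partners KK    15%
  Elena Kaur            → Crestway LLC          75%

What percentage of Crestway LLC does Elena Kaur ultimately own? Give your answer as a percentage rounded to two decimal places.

Elena reaches Crestway along 4 paths.
Via Meridian → Juniper: 15% × 40% × 18% = 1.08%.
Via Greywick: 85% × 7% = 5.95%.
Via Nordquist → Greywick: 65% × 15% × 7% = 0.6825%.
Direct stake: 75% = 75%.
Total: 1.08% + 5.95% + 0.6825% + 75% = 82.7125%.
Rounded: 82.71%.

82.71%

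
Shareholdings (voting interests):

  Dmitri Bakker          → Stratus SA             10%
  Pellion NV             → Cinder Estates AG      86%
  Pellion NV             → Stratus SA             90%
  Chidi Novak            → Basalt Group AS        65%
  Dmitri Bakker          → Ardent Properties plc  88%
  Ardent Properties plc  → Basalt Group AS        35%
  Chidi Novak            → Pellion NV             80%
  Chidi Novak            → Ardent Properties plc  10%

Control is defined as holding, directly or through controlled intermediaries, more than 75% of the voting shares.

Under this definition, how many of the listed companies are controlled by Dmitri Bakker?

Dmitri holds 88% of Ardent, so Dmitri controls Ardent.
No other company's threshold is met.
Dmitri controls 1 company.

1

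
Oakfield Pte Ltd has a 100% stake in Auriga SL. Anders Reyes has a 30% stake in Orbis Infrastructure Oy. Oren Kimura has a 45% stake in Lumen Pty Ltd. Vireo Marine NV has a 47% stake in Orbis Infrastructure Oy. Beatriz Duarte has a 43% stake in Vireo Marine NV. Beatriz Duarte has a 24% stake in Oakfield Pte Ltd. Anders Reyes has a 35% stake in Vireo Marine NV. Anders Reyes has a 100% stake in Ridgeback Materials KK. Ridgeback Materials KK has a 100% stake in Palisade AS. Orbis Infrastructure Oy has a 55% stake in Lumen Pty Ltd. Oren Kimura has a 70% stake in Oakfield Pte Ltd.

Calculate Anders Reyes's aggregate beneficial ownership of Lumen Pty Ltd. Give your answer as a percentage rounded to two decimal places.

Anders reaches Lumen along 2 paths.
Via Vireo → Orbis: 35% × 47% × 55% = 9.0475%.
Via Orbis: 30% × 55% = 16.5%.
Total: 9.0475% + 16.5% = 25.5475%.
Rounded: 25.55%.

25.55%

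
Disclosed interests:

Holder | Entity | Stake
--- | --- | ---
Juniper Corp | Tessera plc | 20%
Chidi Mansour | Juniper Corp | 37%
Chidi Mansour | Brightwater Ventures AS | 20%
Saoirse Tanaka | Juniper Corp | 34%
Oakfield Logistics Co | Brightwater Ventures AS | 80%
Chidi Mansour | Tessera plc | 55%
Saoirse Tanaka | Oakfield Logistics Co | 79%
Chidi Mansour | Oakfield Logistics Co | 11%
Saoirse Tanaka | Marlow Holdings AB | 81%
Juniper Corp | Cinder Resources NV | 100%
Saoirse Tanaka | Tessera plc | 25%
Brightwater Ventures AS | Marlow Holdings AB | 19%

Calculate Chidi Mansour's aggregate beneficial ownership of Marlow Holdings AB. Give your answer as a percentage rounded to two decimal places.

Chidi reaches Marlow along 2 paths.
Via Oakfield → Brightwater: 11% × 80% × 19% = 1.672%.
Via Brightwater: 20% × 19% = 3.8%.
Total: 1.672% + 3.8% = 5.472%.
Rounded: 5.47%.

5.47%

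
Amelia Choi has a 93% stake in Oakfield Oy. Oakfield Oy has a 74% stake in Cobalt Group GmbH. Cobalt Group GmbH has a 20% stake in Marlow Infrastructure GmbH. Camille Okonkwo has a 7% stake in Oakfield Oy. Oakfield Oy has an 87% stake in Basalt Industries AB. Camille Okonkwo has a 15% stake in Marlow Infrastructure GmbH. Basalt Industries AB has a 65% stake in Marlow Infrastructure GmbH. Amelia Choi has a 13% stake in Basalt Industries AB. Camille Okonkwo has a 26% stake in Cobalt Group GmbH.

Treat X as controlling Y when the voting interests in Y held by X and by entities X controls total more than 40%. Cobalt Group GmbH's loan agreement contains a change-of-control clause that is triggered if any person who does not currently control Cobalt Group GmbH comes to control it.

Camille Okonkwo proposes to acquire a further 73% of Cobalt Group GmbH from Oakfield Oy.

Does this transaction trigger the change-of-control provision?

The purchase adds only to Camille's holdings (Oakfield's stake shrinks), so Camille is the only person who could newly come to control Cobalt.
Camille's largest direct stake is 26% in Cobalt, which does not meet the threshold, so Camille controls no company.
In Cobalt, Camille's side holds only 26%, not > 40%.
So before the transaction, Camille does not control Cobalt.
After the purchase, Camille's direct stake in Cobalt rises to 26% + 73% = 99%, and Oakfield's stake falls to 1%.
Camille holds 99% of Cobalt, so Camille controls Cobalt.
Camille did not control Cobalt before and does after, so the clause is triggered.

Yes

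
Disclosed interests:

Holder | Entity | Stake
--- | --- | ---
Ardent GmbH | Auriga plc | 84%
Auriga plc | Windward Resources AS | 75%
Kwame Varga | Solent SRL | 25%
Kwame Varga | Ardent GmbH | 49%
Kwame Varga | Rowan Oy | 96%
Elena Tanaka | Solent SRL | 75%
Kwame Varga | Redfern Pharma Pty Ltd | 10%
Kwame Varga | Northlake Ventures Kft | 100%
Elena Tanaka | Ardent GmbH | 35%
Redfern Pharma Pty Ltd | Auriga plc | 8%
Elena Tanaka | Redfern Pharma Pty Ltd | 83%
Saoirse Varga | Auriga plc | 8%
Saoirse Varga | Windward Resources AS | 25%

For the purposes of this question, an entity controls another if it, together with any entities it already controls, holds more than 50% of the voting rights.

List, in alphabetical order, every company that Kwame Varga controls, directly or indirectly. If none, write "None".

Northlake Ventures Kft, Rowan Oy

Kwame holds 96% of Rowan, so Kwame controls Rowan.
Kwame holds 100% of Northlake, so Kwame controls Northlake.
No other company's threshold is met.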